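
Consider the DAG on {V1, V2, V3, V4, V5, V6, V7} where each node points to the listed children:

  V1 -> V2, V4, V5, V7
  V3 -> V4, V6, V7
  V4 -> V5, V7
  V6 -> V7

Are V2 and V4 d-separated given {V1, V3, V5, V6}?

We examine all 5 paths between V2 and V4:
Path 1: V2 ← V1 → V5 ← V4
  V1 is a fork here and V1 is conditioned on, so the path is blocked at V1.
Path 2: V2 ← V1 → V4
  V1 is a fork here and V1 is conditioned on, so the path is blocked at V1.
Path 3: V2 ← V1 → V7 ← V6 ← V3 → V4
  V1 is a fork here and V1 is conditioned on, so the path is blocked at V1.
Path 4: V2 ← V1 → V7 ← V3 → V4
  V1 is a fork here and V1 is conditioned on, so the path is blocked at V1.
Path 5: V2 ← V1 → V7 ← V4
  V1 is a fork here and V1 is conditioned on, so the path is blocked at V1.
Since every path is blocked, d-separation holds.

Yes — V2 and V4 are d-separated given {V1, V3, V5, V6}.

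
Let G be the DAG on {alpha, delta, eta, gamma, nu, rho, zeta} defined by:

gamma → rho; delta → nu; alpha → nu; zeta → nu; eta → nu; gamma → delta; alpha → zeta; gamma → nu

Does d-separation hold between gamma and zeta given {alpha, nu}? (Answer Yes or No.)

No — gamma and zeta are not d-separated given {alpha, nu}.

There are 4 undirected paths between gamma and zeta; checking each against the conditioning set {alpha, nu}:
Path 1: gamma → nu ← alpha → zeta
  alpha is a fork here and alpha is conditioned on, so the path is blocked at alpha.
Path 2: gamma → nu ← zeta
  nu is a collider and nu is conditioned on, which opens it — no node blocks this path, so it is active.
Path 3: gamma → delta → nu ← alpha → zeta
  alpha is a fork here and alpha is conditioned on, so the path is blocked at alpha.
Path 4: gamma → delta → nu ← zeta
  delta is a chain and delta is not conditioned on; nu is a collider and nu is conditioned on, which opens it — no node blocks this path, so it is active.
At least one path is unblocked, so d-separation fails.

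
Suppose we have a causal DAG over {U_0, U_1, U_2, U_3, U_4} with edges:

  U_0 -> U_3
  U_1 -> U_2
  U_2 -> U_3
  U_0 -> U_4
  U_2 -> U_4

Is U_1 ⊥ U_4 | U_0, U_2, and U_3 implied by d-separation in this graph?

Yes

Enumerating the 2 paths from U_1 to U_4 and testing each for blocking by {U_0, U_2, U_3}:
  1. U_1 → U_2 → U_4 — U_2:chain[blocks] ⇒ blocked
  2. U_1 → U_2 → U_3 ← U_0 → U_4 — U_2:chain[blocks]; U_3:collider[open]; U_0:fork[blocks] ⇒ blocked
Since every path is blocked, d-separation holds.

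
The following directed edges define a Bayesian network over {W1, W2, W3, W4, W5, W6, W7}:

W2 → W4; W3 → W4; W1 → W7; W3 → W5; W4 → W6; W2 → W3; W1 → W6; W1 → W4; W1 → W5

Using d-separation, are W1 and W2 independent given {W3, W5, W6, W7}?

No — W1 and W2 are not d-separated given {W3, W5, W6, W7}.

There are 6 undirected paths between W1 and W2; checking each against the conditioning set {W3, W5, W6, W7}:
Path 1: W1 → W4 ← W2
  W4 is a collider and its descendant W6 is conditioned on, which opens it — no node blocks this path, so it is active.
Path 2: W1 → W4 ← W3 ← W2
  W3 is a chain here and W3 is conditioned on, so the path is blocked at W3.
Path 3: W1 → W5 ← W3 ← W2
  W3 is a chain here and W3 is conditioned on, so the path is blocked at W3.
Path 4: W1 → W5 ← W3 → W4 ← W2
  W3 is a fork here and W3 is conditioned on, so the path is blocked at W3.
Path 5: W1 → W6 ← W4 ← W2
  W6 is a collider and W6 is conditioned on, which opens it; W4 is a chain and W4 is not conditioned on — no node blocks this path, so it is active.
Path 6: W1 → W6 ← W4 ← W3 ← W2
  W3 is a chain here and W3 is conditioned on, so the path is blocked at W3.
At least one path is unblocked, so d-separation fails.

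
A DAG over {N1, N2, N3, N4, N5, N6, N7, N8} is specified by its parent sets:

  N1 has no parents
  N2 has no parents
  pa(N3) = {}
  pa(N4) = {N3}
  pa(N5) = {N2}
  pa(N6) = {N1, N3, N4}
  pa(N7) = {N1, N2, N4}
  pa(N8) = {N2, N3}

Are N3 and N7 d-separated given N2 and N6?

No

There are 5 undirected paths between N3 and N7; checking each against the conditioning set {N2, N6}:
Path 1: N3 → N4 → N7
  N4 is a chain and N4 is not conditioned on — no node blocks this path, so it is active.
Path 2: N3 → N4 → N6 ← N1 → N7
  N4 is a chain and N4 is not conditioned on; N6 is a collider and N6 is conditioned on, which opens it; N1 is a fork and N1 is not conditioned on — no node blocks this path, so it is active.
Path 3: N3 → N6 ← N4 → N7
  N6 is a collider and N6 is conditioned on, which opens it; N4 is a fork and N4 is not conditioned on — no node blocks this path, so it is active.
Path 4: N3 → N6 ← N1 → N7
  N6 is a collider and N6 is conditioned on, which opens it; N1 is a fork and N1 is not conditioned on — no node blocks this path, so it is active.
Path 5: N3 → N8 ← N2 → N7
  N8 is a collider here and neither N8 nor any of its descendants is conditioned on, so the collider stays closed — the path is blocked at N8.
At least one path is unblocked, so d-separation fails.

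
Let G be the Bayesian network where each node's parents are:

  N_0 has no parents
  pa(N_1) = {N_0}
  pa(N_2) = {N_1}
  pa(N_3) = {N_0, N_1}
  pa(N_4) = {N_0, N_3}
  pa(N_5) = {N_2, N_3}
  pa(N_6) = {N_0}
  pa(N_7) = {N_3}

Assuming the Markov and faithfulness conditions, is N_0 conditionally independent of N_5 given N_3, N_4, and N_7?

No

We examine all 6 paths between N_0 and N_5:
Path 1: N_0 → N_3 → N_5
  N_3 is a chain here and N_3 is conditioned on, so the path is blocked at N_3.
Path 2: N_0 → N_3 ← N_1 → N_2 → N_5
  N_3 is a collider and N_3 is conditioned on, which opens it; N_1 is a fork and N_1 is not conditioned on; N_2 is a chain and N_2 is not conditioned on — no node blocks this path, so it is active.
Path 3: N_0 → N_1 → N_3 → N_5
  N_3 is a chain here and N_3 is conditioned on, so the path is blocked at N_3.
Path 4: N_0 → N_1 → N_2 → N_5
  N_1 is a chain and N_1 is not conditioned on; N_2 is a chain and N_2 is not conditioned on — no node blocks this path, so it is active.
Path 5: N_0 → N_4 ← N_3 → N_5
  N_3 is a fork here and N_3 is conditioned on, so the path is blocked at N_3.
Path 6: N_0 → N_4 ← N_3 ← N_1 → N_2 → N_5
  N_3 is a chain here and N_3 is conditioned on, so the path is blocked at N_3.
Because an active path exists, N_0 and N_5 are not d-separated.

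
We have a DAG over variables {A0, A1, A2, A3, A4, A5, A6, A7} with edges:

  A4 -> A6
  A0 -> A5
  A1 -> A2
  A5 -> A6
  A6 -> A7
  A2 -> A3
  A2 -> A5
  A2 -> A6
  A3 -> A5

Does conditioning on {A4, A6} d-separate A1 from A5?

Enumerating the 3 paths from A1 to A5 and testing each for blocking by {A4, A6}:
Path 1: A1 → A2 → A5
  A2 is a chain and A2 is not conditioned on — no node blocks this path, so it is active.
Path 2: A1 → A2 → A3 → A5
  A2 is a chain and A2 is not conditioned on; A3 is a chain and A3 is not conditioned on — no node blocks this path, so it is active.
Path 3: A1 → A2 → A6 ← A5
  A2 is a chain and A2 is not conditioned on; A6 is a collider and A6 is conditioned on, which opens it — no node blocks this path, so it is active.
Since the path A1 → A2 → A5 is active, A1 and A5 are not d-separated given {A4, A6}.

No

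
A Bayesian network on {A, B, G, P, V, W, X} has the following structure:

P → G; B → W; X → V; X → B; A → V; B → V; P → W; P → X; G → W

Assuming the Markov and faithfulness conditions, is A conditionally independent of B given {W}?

There are 4 undirected paths between A and B; checking each against the conditioning set {W}:
  1. A → V ← X ← P → G → W ← B — V:collider[blocks]; X:chain[open]; P:fork[open]; G:chain[open]; W:collider[open] ⇒ blocked
  2. A → V ← X ← P → W ← B — V:collider[blocks]; X:chain[open]; P:fork[open]; W:collider[open] ⇒ blocked
  3. A → V ← X → B — V:collider[blocks]; X:fork[open] ⇒ blocked
  4. A → V ← B — V:collider[blocks] ⇒ blocked
Every path is blocked, so A and B are d-separated given {W}.

Yes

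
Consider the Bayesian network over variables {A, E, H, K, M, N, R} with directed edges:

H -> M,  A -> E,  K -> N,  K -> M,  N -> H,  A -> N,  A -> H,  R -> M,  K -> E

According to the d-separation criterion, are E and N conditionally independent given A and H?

No

6 paths connect E and N; each must be blocked for d-separation to hold:
  1. E ← K → N — K:fork[open] ⇒ active
  2. E ← K → M ← H ← A → N — K:fork[open]; M:collider[blocks]; H:chain[blocks]; A:fork[blocks] ⇒ blocked
  3. E ← K → M ← H ← N — K:fork[open]; M:collider[blocks]; H:chain[blocks] ⇒ blocked
  4. E ← A → H ← N — A:fork[blocks]; H:collider[open] ⇒ blocked
  5. E ← A → H → M ← K → N — A:fork[blocks]; H:chain[blocks]; M:collider[blocks]; K:fork[open] ⇒ blocked
  6. E ← A → N — A:fork[blocks] ⇒ blocked
Since the path E ← K → N is active, E and N are not d-separated given {A, H}.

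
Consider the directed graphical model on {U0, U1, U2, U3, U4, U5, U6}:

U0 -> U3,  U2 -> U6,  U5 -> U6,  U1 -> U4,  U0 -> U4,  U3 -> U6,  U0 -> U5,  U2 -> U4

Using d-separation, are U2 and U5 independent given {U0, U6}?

We examine all 4 paths between U2 and U5:
  1. U2 → U6 ← U5 — U6:collider[open] ⇒ active
  2. U2 → U6 ← U3 ← U0 → U5 — U6:collider[open]; U3:chain[open]; U0:fork[blocks] ⇒ blocked
  3. U2 → U4 ← U0 → U5 — U4:collider[blocks]; U0:fork[blocks] ⇒ blocked
  4. U2 → U4 ← U0 → U3 → U6 ← U5 — U4:collider[blocks]; U0:fork[blocks]; U3:chain[open]; U6:collider[open] ⇒ blocked
Because an active path exists, U2 and U5 are not d-separated.

No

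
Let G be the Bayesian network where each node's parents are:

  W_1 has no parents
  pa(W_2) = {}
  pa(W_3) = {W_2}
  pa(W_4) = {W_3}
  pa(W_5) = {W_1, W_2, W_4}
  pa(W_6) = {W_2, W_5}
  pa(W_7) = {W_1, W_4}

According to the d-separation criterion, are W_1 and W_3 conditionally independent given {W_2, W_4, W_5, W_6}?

Yes

We examine all 6 paths between W_1 and W_3:
  1. W_1 → W_5 ← W_4 ← W_3 — W_5:collider[open]; W_4:chain[blocks] ⇒ blocked
  2. W_1 → W_5 → W_6 ← W_2 → W_3 — W_5:chain[blocks]; W_6:collider[open]; W_2:fork[blocks] ⇒ blocked
  3. W_1 → W_5 ← W_2 → W_3 — W_5:collider[open]; W_2:fork[blocks] ⇒ blocked
  4. W_1 → W_7 ← W_4 → W_5 → W_6 ← W_2 → W_3 — W_7:collider[blocks]; W_4:fork[blocks]; W_5:chain[blocks]; W_6:collider[open]; W_2:fork[blocks] ⇒ blocked
  5. W_1 → W_7 ← W_4 → W_5 ← W_2 → W_3 — W_7:collider[blocks]; W_4:fork[blocks]; W_5:collider[open]; W_2:fork[blocks] ⇒ blocked
  6. W_1 → W_7 ← W_4 ← W_3 — W_7:collider[blocks]; W_4:chain[blocks] ⇒ blocked
Since every path is blocked, d-separation holds.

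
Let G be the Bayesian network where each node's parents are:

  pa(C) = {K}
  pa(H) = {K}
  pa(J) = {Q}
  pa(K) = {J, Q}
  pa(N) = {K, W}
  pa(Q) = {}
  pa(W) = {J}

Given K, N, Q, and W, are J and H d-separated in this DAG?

We examine all 3 paths between J and H:
Path 1: J → W → N ← K → H
  W is a chain here and W is conditioned on, so the path is blocked at W.
Path 2: J → K → H
  K is a chain here and K is conditioned on, so the path is blocked at K.
Path 3: J ← Q → K → H
  Q is a fork here and Q is conditioned on, so the path is blocked at Q.
All paths are blocked; J ⊥ H | {K, N, Q, W} holds.

Yes — J and H are d-separated given {K, N, Q, W}.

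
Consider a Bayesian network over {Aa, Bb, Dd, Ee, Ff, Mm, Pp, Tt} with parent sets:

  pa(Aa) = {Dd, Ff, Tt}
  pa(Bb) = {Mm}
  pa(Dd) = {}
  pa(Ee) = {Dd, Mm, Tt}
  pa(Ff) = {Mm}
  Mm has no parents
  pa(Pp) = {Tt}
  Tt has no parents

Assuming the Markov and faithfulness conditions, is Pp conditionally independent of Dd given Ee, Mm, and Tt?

Enumerating the 4 paths from Pp to Dd and testing each for blocking by {Ee, Mm, Tt}:
Path 1: Pp ← Tt → Aa ← Dd
  Tt is a fork here and Tt is conditioned on, so the path is blocked at Tt.
Path 2: Pp ← Tt → Aa ← Ff ← Mm → Ee ← Dd
  Tt is a fork here and Tt is conditioned on, so the path is blocked at Tt.
Path 3: Pp ← Tt → Ee ← Dd
  Tt is a fork here and Tt is conditioned on, so the path is blocked at Tt.
Path 4: Pp ← Tt → Ee ← Mm → Ff → Aa ← Dd
  Tt is a fork here and Tt is conditioned on, so the path is blocked at Tt.
All paths are blocked; Pp ⊥ Dd | {Ee, Mm, Tt} holds.

Yes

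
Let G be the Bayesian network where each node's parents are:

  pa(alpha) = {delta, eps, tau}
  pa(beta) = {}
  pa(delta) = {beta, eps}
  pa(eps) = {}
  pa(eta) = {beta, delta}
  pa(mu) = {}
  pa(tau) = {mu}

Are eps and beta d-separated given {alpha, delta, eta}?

4 paths connect eps and beta; each must be blocked for d-separation to hold:
Path 1: eps → alpha ← delta ← beta
  delta is a chain here and delta is conditioned on, so the path is blocked at delta.
Path 2: eps → alpha ← delta → eta ← beta
  delta is a fork here and delta is conditioned on, so the path is blocked at delta.
Path 3: eps → delta ← beta
  delta is a collider and delta is conditioned on, which opens it — no node blocks this path, so it is active.
Path 4: eps → delta → eta ← beta
  delta is a chain here and delta is conditioned on, so the path is blocked at delta.
Since the path eps → delta ← beta is active, eps and beta are not d-separated given {alpha, delta, eta}.

No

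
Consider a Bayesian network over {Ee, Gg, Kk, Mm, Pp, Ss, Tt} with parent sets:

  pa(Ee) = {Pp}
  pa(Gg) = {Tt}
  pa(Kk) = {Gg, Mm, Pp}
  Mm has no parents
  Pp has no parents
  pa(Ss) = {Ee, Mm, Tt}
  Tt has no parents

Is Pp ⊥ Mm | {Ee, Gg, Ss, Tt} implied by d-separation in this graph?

Yes — Pp and Mm are d-separated given {Ee, Gg, Ss, Tt}.

Enumerating the 4 paths from Pp to Mm and testing each for blocking by {Ee, Gg, Ss, Tt}:
  1. Pp → Ee → Ss ← Mm — Ee:chain[blocks]; Ss:collider[open] ⇒ blocked
  2. Pp → Ee → Ss ← Tt → Gg → Kk ← Mm — Ee:chain[blocks]; Ss:collider[open]; Tt:fork[blocks]; Gg:chain[blocks]; Kk:collider[blocks] ⇒ blocked
  3. Pp → Kk ← Gg ← Tt → Ss ← Mm — Kk:collider[blocks]; Gg:chain[blocks]; Tt:fork[blocks]; Ss:collider[open] ⇒ blocked
  4. Pp → Kk ← Mm — Kk:collider[blocks] ⇒ blocked
All paths are blocked; Pp ⊥ Mm | {Ee, Gg, Ss, Tt} holds.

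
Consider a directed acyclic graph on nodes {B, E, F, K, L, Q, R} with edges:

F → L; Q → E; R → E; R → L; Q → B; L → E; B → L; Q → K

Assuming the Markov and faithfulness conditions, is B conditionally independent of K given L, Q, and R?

Yes

We examine all 3 paths between B and K:
Path 1: B → L ← R → E ← Q → K
  R is a fork here and R is conditioned on, so the path is blocked at R.
Path 2: B → L → E ← Q → K
  L is a chain here and L is conditioned on, so the path is blocked at L.
Path 3: B ← Q → K
  Q is a fork here and Q is conditioned on, so the path is blocked at Q.
All paths are blocked; B ⊥ K | {L, Q, R} holds.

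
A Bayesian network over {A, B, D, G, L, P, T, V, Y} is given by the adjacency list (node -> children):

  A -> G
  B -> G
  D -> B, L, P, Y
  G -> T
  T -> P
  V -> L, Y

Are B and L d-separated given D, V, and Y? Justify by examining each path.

Enumerating the 4 paths from B to L and testing each for blocking by {D, V, Y}:
Path 1: B ← D → L
  D is a fork here and D is conditioned on, so the path is blocked at D.
Path 2: B ← D → Y ← V → L
  D is a fork here and D is conditioned on, so the path is blocked at D.
Path 3: B → G → T → P ← D → L
  P is a collider here and neither P nor any of its descendants is conditioned on, so the collider stays closed — the path is blocked at P.
Path 4: B → G → T → P ← D → Y ← V → L
  P is a collider here and neither P nor any of its descendants is conditioned on, so the collider stays closed — the path is blocked at P.
All paths are blocked; B ⊥ L | {D, V, Y} holds.

Yes — B and L are d-separated given {D, V, Y}.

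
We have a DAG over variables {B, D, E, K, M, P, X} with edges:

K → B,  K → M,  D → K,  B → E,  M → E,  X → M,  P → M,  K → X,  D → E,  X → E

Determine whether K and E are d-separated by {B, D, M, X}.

Yes

We examine all 6 paths between K and E:
Path 1: K → B → E
  B is a chain here and B is conditioned on, so the path is blocked at B.
Path 2: K → M → E
  M is a chain here and M is conditioned on, so the path is blocked at M.
Path 3: K → M ← X → E
  X is a fork here and X is conditioned on, so the path is blocked at X.
Path 4: K ← D → E
  D is a fork here and D is conditioned on, so the path is blocked at D.
Path 5: K → X → E
  X is a chain here and X is conditioned on, so the path is blocked at X.
Path 6: K → X → M → E
  X is a chain here and X is conditioned on, so the path is blocked at X.
Every path is blocked, so K and E are d-separated given {B, D, M, X}.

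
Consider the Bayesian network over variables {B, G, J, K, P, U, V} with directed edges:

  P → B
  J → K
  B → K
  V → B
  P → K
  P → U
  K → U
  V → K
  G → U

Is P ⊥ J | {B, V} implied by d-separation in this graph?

There are 4 undirected paths between P and J; checking each against the conditioning set {B, V}:
Path 1: P → U ← K ← J
  U is a collider here and neither U nor any of its descendants is conditioned on, so the collider stays closed — the path is blocked at U.
Path 2: P → K ← J
  K is a collider here and neither K nor any of its descendants is conditioned on, so the collider stays closed — the path is blocked at K.
Path 3: P → B ← V → K ← J
  V is a fork here and V is conditioned on, so the path is blocked at V.
Path 4: P → B → K ← J
  B is a chain here and B is conditioned on, so the path is blocked at B.
Every path is blocked, so P and J are d-separated given {B, V}.

Yes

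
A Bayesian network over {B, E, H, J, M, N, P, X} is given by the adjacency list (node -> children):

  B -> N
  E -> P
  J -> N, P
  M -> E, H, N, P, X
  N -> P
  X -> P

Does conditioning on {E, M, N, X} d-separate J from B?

No

There are 5 undirected paths between J and B; checking each against the conditioning set {E, M, N, X}:
Path 1: J → P ← M → N ← B
  P is a collider here and neither P nor any of its descendants is conditioned on, so the collider stays closed — the path is blocked at P.
Path 2: J → P ← X ← M → N ← B
  P is a collider here and neither P nor any of its descendants is conditioned on, so the collider stays closed — the path is blocked at P.
Path 3: J → P ← E ← M → N ← B
  P is a collider here and neither P nor any of its descendants is conditioned on, so the collider stays closed — the path is blocked at P.
Path 4: J → P ← N ← B
  P is a collider here and neither P nor any of its descendants is conditioned on, so the collider stays closed — the path is blocked at P.
Path 5: J → N ← B
  N is a collider and N is conditioned on, which opens it — no node blocks this path, so it is active.
Because an active path exists, J and B are not d-separated.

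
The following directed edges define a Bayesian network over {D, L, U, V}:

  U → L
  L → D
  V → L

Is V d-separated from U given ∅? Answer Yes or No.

Yes

The only undirected path from V to U is:
  1. V → L ← U — L:collider[blocks] ⇒ blocked
Every path is blocked, so V and U are d-separated given ∅.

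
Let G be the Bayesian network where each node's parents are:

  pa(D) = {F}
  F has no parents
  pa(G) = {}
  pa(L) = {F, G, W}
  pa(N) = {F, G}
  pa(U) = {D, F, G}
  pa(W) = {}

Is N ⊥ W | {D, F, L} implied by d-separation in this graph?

No

We examine all 6 paths between N and W:
Path 1: N ← F → D → U ← G → L ← W
  F is a fork here and F is conditioned on, so the path is blocked at F.
Path 2: N ← F → L ← W
  F is a fork here and F is conditioned on, so the path is blocked at F.
Path 3: N ← F → U ← G → L ← W
  F is a fork here and F is conditioned on, so the path is blocked at F.
Path 4: N ← G → L ← W
  G is a fork and G is not conditioned on; L is a collider and L is conditioned on, which opens it — no node blocks this path, so it is active.
Path 5: N ← G → U ← D ← F → L ← W
  U is a collider here and neither U nor any of its descendants is conditioned on, so the collider stays closed — the path is blocked at U.
Path 6: N ← G → U ← F → L ← W
  U is a collider here and neither U nor any of its descendants is conditioned on, so the collider stays closed — the path is blocked at U.
Because an active path exists, N and W are not d-separated.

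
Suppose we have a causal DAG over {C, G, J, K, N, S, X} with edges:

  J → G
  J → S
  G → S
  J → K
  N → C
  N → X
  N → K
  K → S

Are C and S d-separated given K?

Enumerating the 3 paths from C to S and testing each for blocking by {K}:
Path 1: C ← N → K → S
  K is a chain here and K is conditioned on, so the path is blocked at K.
Path 2: C ← N → K ← J → G → S
  N is a fork and N is not conditioned on; K is a collider and K is conditioned on, which opens it; J is a fork and J is not conditioned on; G is a chain and G is not conditioned on — no node blocks this path, so it is active.
Path 3: C ← N → K ← J → S
  N is a fork and N is not conditioned on; K is a collider and K is conditioned on, which opens it; J is a fork and J is not conditioned on — no node blocks this path, so it is active.
Because an active path exists, C and S are not d-separated.

No — C and S are not d-separated given {K}.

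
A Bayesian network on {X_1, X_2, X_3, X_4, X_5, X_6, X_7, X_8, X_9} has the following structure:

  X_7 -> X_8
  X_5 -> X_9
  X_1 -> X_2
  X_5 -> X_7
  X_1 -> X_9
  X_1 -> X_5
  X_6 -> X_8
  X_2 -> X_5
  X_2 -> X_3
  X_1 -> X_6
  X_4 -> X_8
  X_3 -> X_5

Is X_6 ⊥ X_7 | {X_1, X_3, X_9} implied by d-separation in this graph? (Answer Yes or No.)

We examine all 5 paths between X_6 and X_7:
  1. X_6 ← X_1 → X_2 → X_5 → X_7 — X_1:fork[blocks]; X_2:chain[open]; X_5:chain[open] ⇒ blocked
  2. X_6 ← X_1 → X_2 → X_3 → X_5 → X_7 — X_1:fork[blocks]; X_2:chain[open]; X_3:chain[blocks]; X_5:chain[open] ⇒ blocked
  3. X_6 ← X_1 → X_9 ← X_5 → X_7 — X_1:fork[blocks]; X_9:collider[open]; X_5:fork[open] ⇒ blocked
  4. X_6 ← X_1 → X_5 → X_7 — X_1:fork[blocks]; X_5:chain[open] ⇒ blocked
  5. X_6 → X_8 ← X_7 — X_8:collider[blocks] ⇒ blocked
All paths are blocked; X_6 ⊥ X_7 | {X_1, X_3, X_9} holds.

Yes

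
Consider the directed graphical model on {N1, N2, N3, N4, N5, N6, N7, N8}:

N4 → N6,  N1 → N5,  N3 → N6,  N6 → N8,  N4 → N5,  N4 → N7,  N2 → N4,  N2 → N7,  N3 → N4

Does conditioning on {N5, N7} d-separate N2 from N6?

No — N2 and N6 are not d-separated given {N5, N7}.

We examine all 4 paths between N2 and N6:
Path 1: N2 → N4 → N6
  N4 is a chain and N4 is not conditioned on — no node blocks this path, so it is active.
Path 2: N2 → N4 ← N3 → N6
  N4 is a collider and its descendant N7 is conditioned on, which opens it; N3 is a fork and N3 is not conditioned on — no node blocks this path, so it is active.
Path 3: N2 → N7 ← N4 → N6
  N7 is a collider and N7 is conditioned on, which opens it; N4 is a fork and N4 is not conditioned on — no node blocks this path, so it is active.
Path 4: N2 → N7 ← N4 ← N3 → N6
  N7 is a collider and N7 is conditioned on, which opens it; N4 is a chain and N4 is not conditioned on; N3 is a fork and N3 is not conditioned on — no node blocks this path, so it is active.
Since the path N2 → N4 → N6 is active, N2 and N6 are not d-separated given {N5, N7}.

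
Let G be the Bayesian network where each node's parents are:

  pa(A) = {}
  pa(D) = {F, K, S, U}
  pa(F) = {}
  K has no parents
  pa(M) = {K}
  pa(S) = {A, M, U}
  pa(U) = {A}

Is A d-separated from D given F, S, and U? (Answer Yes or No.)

Enumerating the 6 paths from A to D and testing each for blocking by {F, S, U}:
  1. A → U → D — U:chain[blocks] ⇒ blocked
  2. A → U → S ← M ← K → D — U:chain[blocks]; S:collider[open]; M:chain[open]; K:fork[open] ⇒ blocked
  3. A → U → S → D — U:chain[blocks]; S:chain[blocks] ⇒ blocked
  4. A → S ← M ← K → D — S:collider[open]; M:chain[open]; K:fork[open] ⇒ active
  5. A → S ← U → D — S:collider[open]; U:fork[blocks] ⇒ blocked
  6. A → S → D — S:chain[blocks] ⇒ blocked
At least one path is unblocked, so d-separation fails.

No — A and D are not d-separated given {F, S, U}.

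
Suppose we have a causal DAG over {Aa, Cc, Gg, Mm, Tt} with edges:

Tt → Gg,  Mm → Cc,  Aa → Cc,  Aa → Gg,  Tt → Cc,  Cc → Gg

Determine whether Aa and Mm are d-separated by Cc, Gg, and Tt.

Enumerating the 3 paths from Aa to Mm and testing each for blocking by {Cc, Gg, Tt}:
Path 1: Aa → Cc ← Mm
  Cc is a collider and Cc is conditioned on, which opens it — no node blocks this path, so it is active.
Path 2: Aa → Gg ← Cc ← Mm
  Cc is a chain here and Cc is conditioned on, so the path is blocked at Cc.
Path 3: Aa → Gg ← Tt → Cc ← Mm
  Tt is a fork here and Tt is conditioned on, so the path is blocked at Tt.
Since the path Aa → Cc ← Mm is active, Aa and Mm are not d-separated given {Cc, Gg, Tt}.

No — Aa and Mm are not d-separated given {Cc, Gg, Tt}.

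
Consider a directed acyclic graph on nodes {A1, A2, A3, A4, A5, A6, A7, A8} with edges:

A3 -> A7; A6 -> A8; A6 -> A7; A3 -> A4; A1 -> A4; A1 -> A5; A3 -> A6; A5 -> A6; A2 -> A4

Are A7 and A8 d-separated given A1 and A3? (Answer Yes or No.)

There are 3 undirected paths between A7 and A8; checking each against the conditioning set {A1, A3}:
  1. A7 ← A3 → A4 ← A1 → A5 → A6 → A8 — A3:fork[blocks]; A4:collider[blocks]; A1:fork[blocks]; A5:chain[open]; A6:chain[open] ⇒ blocked
  2. A7 ← A3 → A6 → A8 — A3:fork[blocks]; A6:chain[open] ⇒ blocked
  3. A7 ← A6 → A8 — A6:fork[open] ⇒ active
Because an active path exists, A7 and A8 are not d-separated.

No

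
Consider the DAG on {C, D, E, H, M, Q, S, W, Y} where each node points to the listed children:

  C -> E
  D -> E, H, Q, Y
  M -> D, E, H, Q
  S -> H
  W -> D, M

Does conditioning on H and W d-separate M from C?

Yes

We examine all 5 paths between M and C:
Path 1: M → H ← D → E ← C
  E is a collider here and neither E nor any of its descendants is conditioned on, so the collider stays closed — the path is blocked at E.
Path 2: M → D → E ← C
  E is a collider here and neither E nor any of its descendants is conditioned on, so the collider stays closed — the path is blocked at E.
Path 3: M ← W → D → E ← C
  W is a fork here and W is conditioned on, so the path is blocked at W.
Path 4: M → Q ← D → E ← C
  Q is a collider here and neither Q nor any of its descendants is conditioned on, so the collider stays closed — the path is blocked at Q.
Path 5: M → E ← C
  E is a collider here and neither E nor any of its descendants is conditioned on, so the collider stays closed — the path is blocked at E.
Every path is blocked, so M and C are d-separated given {H, W}.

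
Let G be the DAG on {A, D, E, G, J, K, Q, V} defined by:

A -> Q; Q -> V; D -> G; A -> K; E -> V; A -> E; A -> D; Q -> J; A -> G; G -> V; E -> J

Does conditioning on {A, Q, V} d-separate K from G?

6 paths connect K and G; each must be blocked for d-separation to hold:
Path 1: K ← A → G
  A is a fork here and A is conditioned on, so the path is blocked at A.
Path 2: K ← A → Q → J ← E → V ← G
  A is a fork here and A is conditioned on, so the path is blocked at A.
Path 3: K ← A → Q → V ← G
  A is a fork here and A is conditioned on, so the path is blocked at A.
Path 4: K ← A → E → J ← Q → V ← G
  A is a fork here and A is conditioned on, so the path is blocked at A.
Path 5: K ← A → E → V ← G
  A is a fork here and A is conditioned on, so the path is blocked at A.
Path 6: K ← A → D → G
  A is a fork here and A is conditioned on, so the path is blocked at A.
All paths are blocked; K ⊥ G | {A, Q, V} holds.

Yes — K and G are d-separated given {A, Q, V}.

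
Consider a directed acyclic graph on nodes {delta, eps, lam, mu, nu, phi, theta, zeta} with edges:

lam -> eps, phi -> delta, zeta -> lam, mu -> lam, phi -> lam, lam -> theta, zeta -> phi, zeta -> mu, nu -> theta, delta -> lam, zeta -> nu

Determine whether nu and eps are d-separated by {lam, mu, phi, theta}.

Yes — nu and eps are d-separated given {lam, mu, phi, theta}.

We examine all 5 paths between nu and eps:
Path 1: nu → theta ← lam → eps
  lam is a fork here and lam is conditioned on, so the path is blocked at lam.
Path 2: nu ← zeta → phi → delta → lam → eps
  phi is a chain here and phi is conditioned on, so the path is blocked at phi.
Path 3: nu ← zeta → phi → lam → eps
  phi is a chain here and phi is conditioned on, so the path is blocked at phi.
Path 4: nu ← zeta → lam → eps
  lam is a chain here and lam is conditioned on, so the path is blocked at lam.
Path 5: nu ← zeta → mu → lam → eps
  mu is a chain here and mu is conditioned on, so the path is blocked at mu.
Every path is blocked, so nu and eps are d-separated given {lam, mu, phi, theta}.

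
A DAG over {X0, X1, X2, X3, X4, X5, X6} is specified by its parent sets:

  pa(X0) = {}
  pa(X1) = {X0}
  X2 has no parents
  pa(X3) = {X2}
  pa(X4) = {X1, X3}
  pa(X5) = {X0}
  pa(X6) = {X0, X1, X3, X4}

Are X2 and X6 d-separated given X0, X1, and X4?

No

4 paths connect X2 and X6; each must be blocked for d-separation to hold:
Path 1: X2 → X3 → X6
  X3 is a chain and X3 is not conditioned on — no node blocks this path, so it is active.
Path 2: X2 → X3 → X4 → X6
  X4 is a chain here and X4 is conditioned on, so the path is blocked at X4.
Path 3: X2 → X3 → X4 ← X1 → X6
  X1 is a fork here and X1 is conditioned on, so the path is blocked at X1.
Path 4: X2 → X3 → X4 ← X1 ← X0 → X6
  X1 is a chain here and X1 is conditioned on, so the path is blocked at X1.
Since the path X2 → X3 → X6 is active, X2 and X6 are not d-separated given {X0, X1, X4}.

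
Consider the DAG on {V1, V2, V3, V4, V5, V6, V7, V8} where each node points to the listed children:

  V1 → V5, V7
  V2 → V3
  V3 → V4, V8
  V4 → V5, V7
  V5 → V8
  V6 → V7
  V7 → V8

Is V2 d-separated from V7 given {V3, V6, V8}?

We examine all 6 paths between V2 and V7:
Path 1: V2 → V3 → V8 ← V7
  V3 is a chain here and V3 is conditioned on, so the path is blocked at V3.
Path 2: V2 → V3 → V8 ← V5 ← V4 → V7
  V3 is a chain here and V3 is conditioned on, so the path is blocked at V3.
Path 3: V2 → V3 → V8 ← V5 ← V1 → V7
  V3 is a chain here and V3 is conditioned on, so the path is blocked at V3.
Path 4: V2 → V3 → V4 → V7
  V3 is a chain here and V3 is conditioned on, so the path is blocked at V3.
Path 5: V2 → V3 → V4 → V5 → V8 ← V7
  V3 is a chain here and V3 is conditioned on, so the path is blocked at V3.
Path 6: V2 → V3 → V4 → V5 ← V1 → V7
  V3 is a chain here and V3 is conditioned on, so the path is blocked at V3.
Every path is blocked, so V2 and V7 are d-separated given {V3, V6, V8}.

Yes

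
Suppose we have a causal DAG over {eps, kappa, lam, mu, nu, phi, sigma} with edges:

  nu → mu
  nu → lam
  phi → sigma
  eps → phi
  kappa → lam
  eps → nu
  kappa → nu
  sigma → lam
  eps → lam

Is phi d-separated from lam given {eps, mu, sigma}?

Enumerating the 4 paths from phi to lam and testing each for blocking by {eps, mu, sigma}:
  1. phi → sigma → lam — sigma:chain[blocks] ⇒ blocked
  2. phi ← eps → nu → lam — eps:fork[blocks]; nu:chain[open] ⇒ blocked
  3. phi ← eps → nu ← kappa → lam — eps:fork[blocks]; nu:collider[open]; kappa:fork[open] ⇒ blocked
  4. phi ← eps → lam — eps:fork[blocks] ⇒ blocked
Every path is blocked, so phi and lam are d-separated given {eps, mu, sigma}.

Yes — phi and lam are d-separated given {eps, mu, sigma}.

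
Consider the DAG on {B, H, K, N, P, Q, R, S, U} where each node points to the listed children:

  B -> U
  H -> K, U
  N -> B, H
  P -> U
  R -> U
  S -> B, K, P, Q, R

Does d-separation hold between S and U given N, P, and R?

Enumerating the 6 paths from S to U and testing each for blocking by {N, P, R}:
  1. S → K ← H ← N → B → U — K:collider[blocks]; H:chain[open]; N:fork[blocks]; B:chain[open] ⇒ blocked
  2. S → K ← H → U — K:collider[blocks]; H:fork[open] ⇒ blocked
  3. S → B ← N → H → U — B:collider[blocks]; N:fork[blocks]; H:chain[open] ⇒ blocked
  4. S → B → U — B:chain[open] ⇒ active
  5. S → P → U — P:chain[blocks] ⇒ blocked
  6. S → R → U — R:chain[blocks] ⇒ blocked
At least one path is unblocked, so d-separation fails.

No — S and U are not d-separated given {N, P, R}.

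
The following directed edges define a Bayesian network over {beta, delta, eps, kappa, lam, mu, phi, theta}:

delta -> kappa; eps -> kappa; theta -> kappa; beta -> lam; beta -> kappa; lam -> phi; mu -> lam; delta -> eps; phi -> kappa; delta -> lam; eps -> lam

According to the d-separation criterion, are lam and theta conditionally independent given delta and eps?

Yes

We examine all 6 paths between lam and theta:
  1. lam ← beta → kappa ← theta — beta:fork[open]; kappa:collider[blocks] ⇒ blocked
  2. lam ← eps ← delta → kappa ← theta — eps:chain[blocks]; delta:fork[blocks]; kappa:collider[blocks] ⇒ blocked
  3. lam ← eps → kappa ← theta — eps:fork[blocks]; kappa:collider[blocks] ⇒ blocked
  4. lam ← delta → eps → kappa ← theta — delta:fork[blocks]; eps:chain[blocks]; kappa:collider[blocks] ⇒ blocked
  5. lam ← delta → kappa ← theta — delta:fork[blocks]; kappa:collider[blocks] ⇒ blocked
  6. lam → phi → kappa ← theta — phi:chain[open]; kappa:collider[blocks] ⇒ blocked
All paths are blocked; lam ⊥ theta | {delta, eps} holds.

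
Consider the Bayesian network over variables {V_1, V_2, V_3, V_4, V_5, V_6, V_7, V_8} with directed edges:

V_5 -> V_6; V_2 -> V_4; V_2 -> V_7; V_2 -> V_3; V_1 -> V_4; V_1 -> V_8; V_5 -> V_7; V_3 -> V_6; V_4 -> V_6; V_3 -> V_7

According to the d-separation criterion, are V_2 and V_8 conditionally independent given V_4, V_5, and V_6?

Enumerating the 5 paths from V_2 to V_8 and testing each for blocking by {V_4, V_5, V_6}:
  1. V_2 → V_4 ← V_1 → V_8 — V_4:collider[open]; V_1:fork[open] ⇒ active
  2. V_2 → V_3 → V_6 ← V_4 ← V_1 → V_8 — V_3:chain[open]; V_6:collider[open]; V_4:chain[blocks]; V_1:fork[open] ⇒ blocked
  3. V_2 → V_3 → V_7 ← V_5 → V_6 ← V_4 ← V_1 → V_8 — V_3:chain[open]; V_7:collider[blocks]; V_5:fork[blocks]; V_6:collider[open]; V_4:chain[blocks]; V_1:fork[open] ⇒ blocked
  4. V_2 → V_7 ← V_3 → V_6 ← V_4 ← V_1 → V_8 — V_7:collider[blocks]; V_3:fork[open]; V_6:collider[open]; V_4:chain[blocks]; V_1:fork[open] ⇒ blocked
  5. V_2 → V_7 ← V_5 → V_6 ← V_4 ← V_1 → V_8 — V_7:collider[blocks]; V_5:fork[blocks]; V_6:collider[open]; V_4:chain[blocks]; V_1:fork[open] ⇒ blocked
At least one path is unblocked, so d-separation fails.

No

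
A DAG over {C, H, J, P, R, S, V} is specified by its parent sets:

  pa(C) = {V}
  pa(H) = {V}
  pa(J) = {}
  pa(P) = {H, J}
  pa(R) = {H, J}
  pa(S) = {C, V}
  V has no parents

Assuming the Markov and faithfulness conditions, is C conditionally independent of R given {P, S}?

No — C and R are not d-separated given {P, S}.

4 paths connect C and R; each must be blocked for d-separation to hold:
  1. C → S ← V → H → P ← J → R — S:collider[open]; V:fork[open]; H:chain[open]; P:collider[open]; J:fork[open] ⇒ active
  2. C → S ← V → H → R — S:collider[open]; V:fork[open]; H:chain[open] ⇒ active
  3. C ← V → H → P ← J → R — V:fork[open]; H:chain[open]; P:collider[open]; J:fork[open] ⇒ active
  4. C ← V → H → R — V:fork[open]; H:chain[open] ⇒ active
Since the path C → S ← V → H → P ← J → R is active, C and R are not d-separated given {P, S}.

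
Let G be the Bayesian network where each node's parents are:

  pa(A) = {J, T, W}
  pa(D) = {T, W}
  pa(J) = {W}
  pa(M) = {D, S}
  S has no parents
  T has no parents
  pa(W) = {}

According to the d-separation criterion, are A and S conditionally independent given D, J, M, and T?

Enumerating the 3 paths from A to S and testing each for blocking by {D, J, M, T}:
  1. A ← W → D → M ← S — W:fork[open]; D:chain[blocks]; M:collider[open] ⇒ blocked
  2. A ← J ← W → D → M ← S — J:chain[blocks]; W:fork[open]; D:chain[blocks]; M:collider[open] ⇒ blocked
  3. A ← T → D → M ← S — T:fork[blocks]; D:chain[blocks]; M:collider[open] ⇒ blocked
Every path is blocked, so A and S are d-separated given {D, J, M, T}.

Yes — A and S are d-separated given {D, J, M, T}.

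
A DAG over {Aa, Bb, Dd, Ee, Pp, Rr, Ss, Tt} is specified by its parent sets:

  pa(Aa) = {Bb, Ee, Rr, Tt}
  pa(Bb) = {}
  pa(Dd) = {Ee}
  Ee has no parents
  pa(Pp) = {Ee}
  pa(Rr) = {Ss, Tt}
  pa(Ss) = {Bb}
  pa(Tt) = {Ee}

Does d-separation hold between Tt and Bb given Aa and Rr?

There are 6 undirected paths between Tt and Bb; checking each against the conditioning set {Aa, Rr}:
Path 1: Tt → Rr ← Ss ← Bb
  Rr is a collider and Rr is conditioned on, which opens it; Ss is a chain and Ss is not conditioned on — no node blocks this path, so it is active.
Path 2: Tt → Rr → Aa ← Bb
  Rr is a chain here and Rr is conditioned on, so the path is blocked at Rr.
Path 3: Tt ← Ee → Aa ← Rr ← Ss ← Bb
  Rr is a chain here and Rr is conditioned on, so the path is blocked at Rr.
Path 4: Tt ← Ee → Aa ← Bb
  Ee is a fork and Ee is not conditioned on; Aa is a collider and Aa is conditioned on, which opens it — no node blocks this path, so it is active.
Path 5: Tt → Aa ← Rr ← Ss ← Bb
  Rr is a chain here and Rr is conditioned on, so the path is blocked at Rr.
Path 6: Tt → Aa ← Bb
  Aa is a collider and Aa is conditioned on, which opens it — no node blocks this path, so it is active.
Since the path Tt → Rr ← Ss ← Bb is active, Tt and Bb are not d-separated given {Aa, Rr}.

No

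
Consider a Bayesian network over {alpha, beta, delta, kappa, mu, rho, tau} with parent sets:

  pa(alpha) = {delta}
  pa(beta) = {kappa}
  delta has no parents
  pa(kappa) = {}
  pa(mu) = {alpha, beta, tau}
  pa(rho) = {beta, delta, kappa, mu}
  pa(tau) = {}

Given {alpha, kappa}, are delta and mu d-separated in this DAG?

Yes — delta and mu are d-separated given {alpha, kappa}.

We examine all 4 paths between delta and mu:
Path 1: delta → rho ← mu
  rho is a collider here and neither rho nor any of its descendants is conditioned on, so the collider stays closed — the path is blocked at rho.
Path 2: delta → rho ← kappa → beta → mu
  rho is a collider here and neither rho nor any of its descendants is conditioned on, so the collider stays closed — the path is blocked at rho.
Path 3: delta → rho ← beta → mu
  rho is a collider here and neither rho nor any of its descendants is conditioned on, so the collider stays closed — the path is blocked at rho.
Path 4: delta → alpha → mu
  alpha is a chain here and alpha is conditioned on, so the path is blocked at alpha.
All paths are blocked; delta ⊥ mu | {alpha, kappa} holds.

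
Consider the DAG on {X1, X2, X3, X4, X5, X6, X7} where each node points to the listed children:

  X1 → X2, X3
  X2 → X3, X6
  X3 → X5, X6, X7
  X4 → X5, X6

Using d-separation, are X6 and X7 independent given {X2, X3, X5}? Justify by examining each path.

4 paths connect X6 and X7; each must be blocked for d-separation to hold:
Path 1: X6 ← X3 → X7
  X3 is a fork here and X3 is conditioned on, so the path is blocked at X3.
Path 2: X6 ← X2 → X3 → X7
  X2 is a fork here and X2 is conditioned on, so the path is blocked at X2.
Path 3: X6 ← X2 ← X1 → X3 → X7
  X2 is a chain here and X2 is conditioned on, so the path is blocked at X2.
Path 4: X6 ← X4 → X5 ← X3 → X7
  X3 is a fork here and X3 is conditioned on, so the path is blocked at X3.
Every path is blocked, so X6 and X7 are d-separated given {X2, X3, X5}.

Yes — X6 and X7 are d-separated given {X2, X3, X5}.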